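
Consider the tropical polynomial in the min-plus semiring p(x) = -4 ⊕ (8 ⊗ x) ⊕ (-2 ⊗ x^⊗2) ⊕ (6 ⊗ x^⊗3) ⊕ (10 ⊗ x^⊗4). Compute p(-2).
p(-2) = -6

A tropical monomial a ⊗ x^⊗i evaluates to a + i · x. Evaluating each term at x = -2:
  Term 0 contributes -4 + 0 · -2 = -4
  Term 1 contributes 8 + 1 · -2 = 6
  Term 2 contributes -2 + 2 · -2 = -6
  Term 3 contributes 6 + 3 · -2 = 0
  Term 4 contributes 10 + 4 · -2 = 2
p(-2) = ⊕ of these = min[-4, 6, -6, 0, 2] = -6.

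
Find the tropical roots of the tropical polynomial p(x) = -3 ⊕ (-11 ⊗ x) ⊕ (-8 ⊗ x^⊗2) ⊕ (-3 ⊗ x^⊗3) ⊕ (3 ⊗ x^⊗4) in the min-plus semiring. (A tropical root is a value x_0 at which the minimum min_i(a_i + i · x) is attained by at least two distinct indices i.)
Roots: {-6, -5, -3, 8}

Each tropical root is a break point of the lower envelope of the lines y = a_i + i · x (there are 5 lines, with slopes 0, 1, ..., 4). Only the lines that attain the minimum somewhere contribute to roots; other lines are dominated. Here the surviving (envelope) indices are i = 4, i = 3, i = 2, i = 1, i = 0.
Intersections between consecutive envelope lines give the roots: for adjacent envelope indices i < j the intersection is x = (a_i − a_j) / (j − i). Reading off the sorted break points: {-6, -5, -3, 8}.
Verification: at each break x_0, at least two indices attain the minimum of min_i(a_i + i · x_0).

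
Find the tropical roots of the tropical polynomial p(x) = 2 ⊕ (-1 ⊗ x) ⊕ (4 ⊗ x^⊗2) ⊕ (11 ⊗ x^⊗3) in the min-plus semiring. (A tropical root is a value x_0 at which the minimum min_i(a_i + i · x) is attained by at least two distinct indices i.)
Roots: {-7, -5, 3}

Each tropical root is a break point of the lower envelope of the lines y = a_i + i · x (there are 4 lines, with slopes 0, 1, ..., 3). Only the lines that attain the minimum somewhere contribute to roots; other lines are dominated. Here the surviving (envelope) indices are i = 3, i = 2, i = 1, i = 0.
Intersections between consecutive envelope lines give the roots: for adjacent envelope indices i < j the intersection is x = (a_i − a_j) / (j − i). Reading off the sorted break points: {-7, -5, 3}.
Verification: at each break x_0, at least two indices attain the minimum of min_i(a_i + i · x_0).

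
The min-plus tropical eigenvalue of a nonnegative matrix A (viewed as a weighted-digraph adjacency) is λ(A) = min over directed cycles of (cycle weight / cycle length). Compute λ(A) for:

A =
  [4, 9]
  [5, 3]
λ(A) = 3

Enumerate directed cycles and compute their means (weight / length). Sample:
  cycle 0 → 0: weight = 4, length = 1, mean = 4/1 ≈ 4.000
  cycle 1 → 1: weight = 3, length = 1, mean = 3/1 ≈ 3.000
  cycle 0 → 1 → 0: weight = 14, length = 2, mean = 14/2 ≈ 7.000
  cycle 1 → 0 → 1: weight = 14, length = 2, mean = 14/2 ≈ 7.000
Minimum mean = 3.000, attained e.g. along the cycle 1 → 1 with weight 3 and length 1. So λ(A) = 3/1 = 3.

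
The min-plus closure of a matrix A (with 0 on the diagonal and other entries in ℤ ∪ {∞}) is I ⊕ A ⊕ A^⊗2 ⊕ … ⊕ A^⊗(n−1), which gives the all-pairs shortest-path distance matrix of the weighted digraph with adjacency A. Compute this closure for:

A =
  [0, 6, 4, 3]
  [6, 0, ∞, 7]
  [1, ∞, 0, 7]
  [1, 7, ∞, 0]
Closure =
  [0, 6, 4, 3]
  [6, 0, 10, 7]
  [1, 7, 0, 4]
  [1, 7, 5, 0]

This is the Floyd-Warshall all-pairs shortest-path computation. For each intermediate vertex k = 0, 1, …, 3, update dist[i][j] ← min(dist[i][j], dist[i][k] + dist[k][j]). The final matrix gives, for each (i, j), the minimum total weight of any directed path from i to j (possibly empty when i = j).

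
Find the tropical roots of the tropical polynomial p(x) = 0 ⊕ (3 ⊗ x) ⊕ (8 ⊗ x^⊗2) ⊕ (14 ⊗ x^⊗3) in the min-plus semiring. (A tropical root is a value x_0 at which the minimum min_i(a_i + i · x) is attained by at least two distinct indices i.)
Roots: {-6, -5, -3}

Each tropical root is a break point of the lower envelope of the lines y = a_i + i · x (there are 4 lines, with slopes 0, 1, ..., 3). Only the lines that attain the minimum somewhere contribute to roots; other lines are dominated. Here the surviving (envelope) indices are i = 3, i = 2, i = 1, i = 0.
Intersections between consecutive envelope lines give the roots: for adjacent envelope indices i < j the intersection is x = (a_i − a_j) / (j − i). Reading off the sorted break points: {-6, -5, -3}.
Verification: at each break x_0, at least two indices attain the minimum of min_i(a_i + i · x_0).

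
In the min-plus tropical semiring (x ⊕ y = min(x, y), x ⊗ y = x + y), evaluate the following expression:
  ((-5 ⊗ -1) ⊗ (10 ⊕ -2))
((-5 ⊗ -1) ⊗ (10 ⊕ -2)) = -8

Expand innermost to outermost. Recall ⊕ takes the minimum of its arguments and ⊗ takes their sum. Working out the expression ((-5 ⊗ -1) ⊗ (10 ⊕ -2)) gives -8.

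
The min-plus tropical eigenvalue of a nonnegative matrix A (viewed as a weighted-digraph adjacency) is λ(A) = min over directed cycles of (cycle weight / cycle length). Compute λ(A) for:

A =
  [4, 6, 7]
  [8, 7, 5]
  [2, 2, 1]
λ(A) = 1

Enumerate directed cycles and compute their means (weight / length). Sample:
  cycle 0 → 0: weight = 4, length = 1, mean = 4/1 ≈ 4.000
  cycle 1 → 1: weight = 7, length = 1, mean = 7/1 ≈ 7.000
  cycle 2 → 2: weight = 1, length = 1, mean = 1/1 ≈ 1.000
  cycle 0 → 1 → 0: weight = 14, length = 2, mean = 14/2 ≈ 7.000
  cycle 0 → 2 → 0: weight = 9, length = 2, mean = 9/2 ≈ 4.500
  cycle 1 → 0 → 1: weight = 14, length = 2, mean = 14/2 ≈ 7.000
Minimum mean = 1.000, attained e.g. along the cycle 2 → 2 with weight 1 and length 1. So λ(A) = 1/1 = 1.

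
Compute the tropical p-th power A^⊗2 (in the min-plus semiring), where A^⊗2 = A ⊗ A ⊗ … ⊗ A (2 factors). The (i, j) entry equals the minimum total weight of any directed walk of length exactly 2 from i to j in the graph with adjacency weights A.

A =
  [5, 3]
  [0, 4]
A^⊗2 =
  [3, 7]
  [4, 3]

Each entry (A^⊗2)_ij equals the minimum over all length-2 walks i = v_0 → v_1 → … → v_2 = j of Σ_t A[v_t][v_{t+1}]. For example, for (i, j) = (0, 1) we minimise over 2 possible intermediate vertex sequences; the minimum is 7, attained along the walk 0 → 1 → 1.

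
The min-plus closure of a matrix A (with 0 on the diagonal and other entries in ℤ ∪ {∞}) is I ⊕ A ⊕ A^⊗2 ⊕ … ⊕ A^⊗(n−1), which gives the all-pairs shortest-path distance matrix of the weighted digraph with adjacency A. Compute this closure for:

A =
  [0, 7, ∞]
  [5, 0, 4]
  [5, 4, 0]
Closure =
  [0, 7, 11]
  [5, 0, 4]
  [5, 4, 0]

This is the Floyd-Warshall all-pairs shortest-path computation. For each intermediate vertex k = 0, 1, …, 2, update dist[i][j] ← min(dist[i][j], dist[i][k] + dist[k][j]). The final matrix gives, for each (i, j), the minimum total weight of any directed path from i to j (possibly empty when i = j).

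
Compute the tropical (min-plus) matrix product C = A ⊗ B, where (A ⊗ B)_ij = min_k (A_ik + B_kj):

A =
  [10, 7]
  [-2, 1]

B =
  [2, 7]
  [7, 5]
A ⊗ B =
  [12, 12]
  [0, 5]

Apply the min-plus product entry-by-entry:
  C[0][0] = min over k of (A[0][0] + B[0][0] = 10 + 2 = 12, A[0][1] + B[1][0] = 7 + 7 = 14) = 12 (attained at k = 0)
  C[0][1] = min over k of (A[0][0] + B[0][1] = 10 + 7 = 17, A[0][1] + B[1][1] = 7 + 5 = 12) = 12 (attained at k = 1)
  C[1][0] = min over k of (A[1][0] + B[0][0] = -2 + 2 = 0, A[1][1] + B[1][0] = 1 + 7 = 8) = 0 (attained at k = 0)
  C[1][1] = min over k of (A[1][0] + B[0][1] = -2 + 7 = 5, A[1][1] + B[1][1] = 1 + 5 = 6) = 5 (attained at k = 0)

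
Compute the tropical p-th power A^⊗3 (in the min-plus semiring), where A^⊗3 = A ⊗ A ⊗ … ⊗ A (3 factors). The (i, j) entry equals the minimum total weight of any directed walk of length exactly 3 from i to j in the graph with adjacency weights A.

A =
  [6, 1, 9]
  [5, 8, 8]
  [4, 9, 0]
A^⊗3 =
  [12, 7, 9]
  [11, 12, 8]
  [4, 5, 0]

Each entry (A^⊗3)_ij equals the minimum over all length-3 walks i = v_0 → v_1 → … → v_3 = j of Σ_t A[v_t][v_{t+1}]. For example, for (i, j) = (0, 2) we minimise over 9 possible intermediate vertex sequences; the minimum is 9, attained along the walk 0 → 1 → 2 → 2.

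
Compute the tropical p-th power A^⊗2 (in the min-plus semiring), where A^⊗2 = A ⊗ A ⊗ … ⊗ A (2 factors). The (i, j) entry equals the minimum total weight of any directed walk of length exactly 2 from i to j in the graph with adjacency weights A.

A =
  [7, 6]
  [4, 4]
A^⊗2 =
  [10, 10]
  [8, 8]

Each entry (A^⊗2)_ij equals the minimum over all length-2 walks i = v_0 → v_1 → … → v_2 = j of Σ_t A[v_t][v_{t+1}]. For example, for (i, j) = (0, 1) we minimise over 2 possible intermediate vertex sequences; the minimum is 10, attained along the walk 0 → 1 → 1.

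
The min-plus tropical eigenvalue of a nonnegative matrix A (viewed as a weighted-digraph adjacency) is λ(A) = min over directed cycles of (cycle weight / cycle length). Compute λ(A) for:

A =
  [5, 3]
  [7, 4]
λ(A) = 4

Enumerate directed cycles and compute their means (weight / length). Sample:
  cycle 0 → 0: weight = 5, length = 1, mean = 5/1 ≈ 5.000
  cycle 1 → 1: weight = 4, length = 1, mean = 4/1 ≈ 4.000
  cycle 0 → 1 → 0: weight = 10, length = 2, mean = 10/2 ≈ 5.000
  cycle 1 → 0 → 1: weight = 10, length = 2, mean = 10/2 ≈ 5.000
Minimum mean = 4.000, attained e.g. along the cycle 1 → 1 with weight 4 and length 1. So λ(A) = 4/1 = 4.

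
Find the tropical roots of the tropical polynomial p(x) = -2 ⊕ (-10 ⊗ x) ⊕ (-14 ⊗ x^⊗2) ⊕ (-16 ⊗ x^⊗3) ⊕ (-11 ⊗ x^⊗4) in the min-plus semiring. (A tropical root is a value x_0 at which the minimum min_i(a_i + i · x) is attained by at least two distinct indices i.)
Roots: {-5, 2, 4, 8}

Each tropical root is a break point of the lower envelope of the lines y = a_i + i · x (there are 5 lines, with slopes 0, 1, ..., 4). Only the lines that attain the minimum somewhere contribute to roots; other lines are dominated. Here the surviving (envelope) indices are i = 4, i = 3, i = 2, i = 1, i = 0.
Intersections between consecutive envelope lines give the roots: for adjacent envelope indices i < j the intersection is x = (a_i − a_j) / (j − i). Reading off the sorted break points: {-5, 2, 4, 8}.
Verification: at each break x_0, at least two indices attain the minimum of min_i(a_i + i · x_0).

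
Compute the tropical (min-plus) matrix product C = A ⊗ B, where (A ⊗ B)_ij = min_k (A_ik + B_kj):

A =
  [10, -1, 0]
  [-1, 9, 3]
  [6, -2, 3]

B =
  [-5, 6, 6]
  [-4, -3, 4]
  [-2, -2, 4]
A ⊗ B =
  [-5, -4, 3]
  [-6, 1, 5]
  [-6, -5, 2]

Apply the min-plus product entry-by-entry:
  C[0][0] = min over k of (A[0][0] + B[0][0] = 10 + -5 = 5, A[0][1] + B[1][0] = -1 + -4 = -5, A[0][2] + B[2][0] = 0 + -2 = -2) = -5 (attained at k = 1)
  C[0][1] = min over k of (A[0][0] + B[0][1] = 10 + 6 = 16, A[0][1] + B[1][1] = -1 + -3 = -4, A[0][2] + B[2][1] = 0 + -2 = -2) = -4 (attained at k = 1)
  C[0][2] = min over k of (A[0][0] + B[0][2] = 10 + 6 = 16, A[0][1] + B[1][2] = -1 + 4 = 3, A[0][2] + B[2][2] = 0 + 4 = 4) = 3 (attained at k = 1)
  C[1][0] = min over k of (A[1][0] + B[0][0] = -1 + -5 = -6, A[1][1] + B[1][0] = 9 + -4 = 5, A[1][2] + B[2][0] = 3 + -2 = 1) = -6 (attained at k = 0)
  C[1][1] = min over k of (A[1][0] + B[0][1] = -1 + 6 = 5, A[1][1] + B[1][1] = 9 + -3 = 6, A[1][2] + B[2][1] = 3 + -2 = 1) = 1 (attained at k = 2)
  C[1][2] = min over k of (A[1][0] + B[0][2] = -1 + 6 = 5, A[1][1] + B[1][2] = 9 + 4 = 13, A[1][2] + B[2][2] = 3 + 4 = 7) = 5 (attained at k = 0)
  C[2][0] = min over k of (A[2][0] + B[0][0] = 6 + -5 = 1, A[2][1] + B[1][0] = -2 + -4 = -6, A[2][2] + B[2][0] = 3 + -2 = 1) = -6 (attained at k = 1)
  C[2][1] = min over k of (A[2][0] + B[0][1] = 6 + 6 = 12, A[2][1] + B[1][1] = -2 + -3 = -5, A[2][2] + B[2][1] = 3 + -2 = 1) = -5 (attained at k = 1)
  C[2][2] = min over k of (A[2][0] + B[0][2] = 6 + 6 = 12, A[2][1] + B[1][2] = -2 + 4 = 2, A[2][2] + B[2][2] = 3 + 4 = 7) = 2 (attained at k = 1)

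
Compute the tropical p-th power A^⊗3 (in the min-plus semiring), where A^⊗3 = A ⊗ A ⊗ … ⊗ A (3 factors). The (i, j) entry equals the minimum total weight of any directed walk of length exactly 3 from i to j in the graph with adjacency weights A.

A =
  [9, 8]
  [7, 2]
A^⊗3 =
  [17, 12]
  [11, 6]

Each entry (A^⊗3)_ij equals the minimum over all length-3 walks i = v_0 → v_1 → … → v_3 = j of Σ_t A[v_t][v_{t+1}]. For example, for (i, j) = (0, 1) we minimise over 4 possible intermediate vertex sequences; the minimum is 12, attained along the walk 0 → 1 → 1 → 1.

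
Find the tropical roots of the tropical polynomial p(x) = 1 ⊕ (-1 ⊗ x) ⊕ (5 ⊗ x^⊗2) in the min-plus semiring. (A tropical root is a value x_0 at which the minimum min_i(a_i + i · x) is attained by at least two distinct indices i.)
Roots: {-6, 2}

Each tropical root is a break point of the lower envelope of the lines y = a_i + i · x (there are 3 lines, with slopes 0, 1, ..., 2). Only the lines that attain the minimum somewhere contribute to roots; other lines are dominated. Here the surviving (envelope) indices are i = 2, i = 1, i = 0.
Intersections between consecutive envelope lines give the roots: for adjacent envelope indices i < j the intersection is x = (a_i − a_j) / (j − i). Reading off the sorted break points: {-6, 2}.
Verification: at each break x_0, at least two indices attain the minimum of min_i(a_i + i · x_0).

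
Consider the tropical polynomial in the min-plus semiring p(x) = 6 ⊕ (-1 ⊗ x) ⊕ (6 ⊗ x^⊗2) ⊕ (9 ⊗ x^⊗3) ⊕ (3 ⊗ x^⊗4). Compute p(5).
p(5) = 4

A tropical monomial a ⊗ x^⊗i evaluates to a + i · x. Evaluating each term at x = 5:
  Term 0 contributes 6 + 0 · 5 = 6
  Term 1 contributes -1 + 1 · 5 = 4
  Term 2 contributes 6 + 2 · 5 = 16
  Term 3 contributes 9 + 3 · 5 = 24
  Term 4 contributes 3 + 4 · 5 = 23
p(5) = ⊕ of these = min[6, 4, 16, 24, 23] = 4.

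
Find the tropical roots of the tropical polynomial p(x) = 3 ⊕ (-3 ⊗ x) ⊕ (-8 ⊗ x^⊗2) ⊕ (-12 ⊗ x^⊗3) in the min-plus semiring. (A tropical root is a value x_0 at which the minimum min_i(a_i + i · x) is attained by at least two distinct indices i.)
Roots: {4, 5, 6}

Each tropical root is a break point of the lower envelope of the lines y = a_i + i · x (there are 4 lines, with slopes 0, 1, ..., 3). Only the lines that attain the minimum somewhere contribute to roots; other lines are dominated. Here the surviving (envelope) indices are i = 3, i = 2, i = 1, i = 0.
Intersections between consecutive envelope lines give the roots: for adjacent envelope indices i < j the intersection is x = (a_i − a_j) / (j − i). Reading off the sorted break points: {4, 5, 6}.
Verification: at each break x_0, at least two indices attain the minimum of min_i(a_i + i · x_0).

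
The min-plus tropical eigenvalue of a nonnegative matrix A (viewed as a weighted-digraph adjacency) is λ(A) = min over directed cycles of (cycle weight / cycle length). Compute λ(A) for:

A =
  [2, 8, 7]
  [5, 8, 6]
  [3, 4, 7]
λ(A) = 2

Enumerate directed cycles and compute their means (weight / length). Sample:
  cycle 0 → 0: weight = 2, length = 1, mean = 2/1 ≈ 2.000
  cycle 1 → 1: weight = 8, length = 1, mean = 8/1 ≈ 8.000
  cycle 2 → 2: weight = 7, length = 1, mean = 7/1 ≈ 7.000
  cycle 0 → 1 → 0: weight = 13, length = 2, mean = 13/2 ≈ 6.500
  cycle 0 → 2 → 0: weight = 10, length = 2, mean = 10/2 ≈ 5.000
  cycle 1 → 0 → 1: weight = 13, length = 2, mean = 13/2 ≈ 6.500
Minimum mean = 2.000, attained e.g. along the cycle 0 → 0 with weight 2 and length 1. So λ(A) = 2/1 = 2.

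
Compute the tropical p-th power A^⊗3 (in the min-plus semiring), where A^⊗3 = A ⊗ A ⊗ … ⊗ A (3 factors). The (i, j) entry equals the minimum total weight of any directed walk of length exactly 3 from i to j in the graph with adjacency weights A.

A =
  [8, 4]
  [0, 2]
A^⊗3 =
  [6, 8]
  [4, 6]

Each entry (A^⊗3)_ij equals the minimum over all length-3 walks i = v_0 → v_1 → … → v_3 = j of Σ_t A[v_t][v_{t+1}]. For example, for (i, j) = (0, 1) we minimise over 4 possible intermediate vertex sequences; the minimum is 8, attained along the walk 0 → 1 → 0 → 1.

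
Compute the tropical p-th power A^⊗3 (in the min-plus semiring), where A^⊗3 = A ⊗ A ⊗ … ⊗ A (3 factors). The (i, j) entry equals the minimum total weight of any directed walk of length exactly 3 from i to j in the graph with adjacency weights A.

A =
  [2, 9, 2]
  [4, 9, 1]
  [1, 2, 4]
A^⊗3 =
  [5, 6, 5]
  [4, 7, 4]
  [4, 5, 5]

Each entry (A^⊗3)_ij equals the minimum over all length-3 walks i = v_0 → v_1 → … → v_3 = j of Σ_t A[v_t][v_{t+1}]. For example, for (i, j) = (0, 2) we minimise over 9 possible intermediate vertex sequences; the minimum is 5, attained along the walk 0 → 2 → 0 → 2.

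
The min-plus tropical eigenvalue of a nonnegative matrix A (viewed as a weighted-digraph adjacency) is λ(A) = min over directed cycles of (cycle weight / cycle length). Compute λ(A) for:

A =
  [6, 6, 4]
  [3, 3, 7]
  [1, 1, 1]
λ(A) = 1

Enumerate directed cycles and compute their means (weight / length). Sample:
  cycle 0 → 0: weight = 6, length = 1, mean = 6/1 ≈ 6.000
  cycle 1 → 1: weight = 3, length = 1, mean = 3/1 ≈ 3.000
  cycle 2 → 2: weight = 1, length = 1, mean = 1/1 ≈ 1.000
  cycle 0 → 1 → 0: weight = 9, length = 2, mean = 9/2 ≈ 4.500
  cycle 0 → 2 → 0: weight = 5, length = 2, mean = 5/2 ≈ 2.500
  cycle 1 → 0 → 1: weight = 9, length = 2, mean = 9/2 ≈ 4.500
Minimum mean = 1.000, attained e.g. along the cycle 2 → 2 with weight 1 and length 1. So λ(A) = 1/1 = 1.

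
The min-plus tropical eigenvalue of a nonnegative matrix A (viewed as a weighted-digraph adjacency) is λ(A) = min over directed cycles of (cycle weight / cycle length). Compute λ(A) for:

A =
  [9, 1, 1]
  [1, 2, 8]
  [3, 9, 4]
λ(A) = 1

Enumerate directed cycles and compute their means (weight / length). Sample:
  cycle 0 → 0: weight = 9, length = 1, mean = 9/1 ≈ 9.000
  cycle 1 → 1: weight = 2, length = 1, mean = 2/1 ≈ 2.000
  cycle 2 → 2: weight = 4, length = 1, mean = 4/1 ≈ 4.000
  cycle 0 → 1 → 0: weight = 2, length = 2, mean = 2/2 ≈ 1.000
  cycle 0 → 2 → 0: weight = 4, length = 2, mean = 4/2 ≈ 2.000
  cycle 1 → 0 → 1: weight = 2, length = 2, mean = 2/2 ≈ 1.000
Minimum mean = 1.000, attained e.g. along the cycle 0 → 1 → 0 with weight 2 and length 2. So λ(A) = 2/2 = 1.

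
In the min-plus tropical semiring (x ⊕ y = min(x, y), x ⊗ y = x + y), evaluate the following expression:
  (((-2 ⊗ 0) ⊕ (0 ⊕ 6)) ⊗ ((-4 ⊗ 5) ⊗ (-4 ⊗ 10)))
(((-2 ⊗ 0) ⊕ (0 ⊕ 6)) ⊗ ((-4 ⊗ 5) ⊗ (-4 ⊗ 10))) = 5

Expand innermost to outermost. Recall ⊕ takes the minimum of its arguments and ⊗ takes their sum. Working out the expression (((-2 ⊗ 0) ⊕ (0 ⊕ 6)) ⊗ ((-4 ⊗ 5) ⊗ (-4 ⊗ 10))) gives 5.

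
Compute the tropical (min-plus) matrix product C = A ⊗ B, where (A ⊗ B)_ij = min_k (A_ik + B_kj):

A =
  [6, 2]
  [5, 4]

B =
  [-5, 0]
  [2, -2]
A ⊗ B =
  [1, 0]
  [0, 2]

Apply the min-plus product entry-by-entry:
  C[0][0] = min over k of (A[0][0] + B[0][0] = 6 + -5 = 1, A[0][1] + B[1][0] = 2 + 2 = 4) = 1 (attained at k = 0)
  C[0][1] = min over k of (A[0][0] + B[0][1] = 6 + 0 = 6, A[0][1] + B[1][1] = 2 + -2 = 0) = 0 (attained at k = 1)
  C[1][0] = min over k of (A[1][0] + B[0][0] = 5 + -5 = 0, A[1][1] + B[1][0] = 4 + 2 = 6) = 0 (attained at k = 0)
  C[1][1] = min over k of (A[1][0] + B[0][1] = 5 + 0 = 5, A[1][1] + B[1][1] = 4 + -2 = 2) = 2 (attained at k = 1)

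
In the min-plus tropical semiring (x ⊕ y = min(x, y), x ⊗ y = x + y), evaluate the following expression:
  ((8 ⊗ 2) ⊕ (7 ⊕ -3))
((8 ⊗ 2) ⊕ (7 ⊕ -3)) = -3

Expand innermost to outermost. Recall ⊕ takes the minimum of its arguments and ⊗ takes their sum. Working out the expression ((8 ⊗ 2) ⊕ (7 ⊕ -3)) gives -3.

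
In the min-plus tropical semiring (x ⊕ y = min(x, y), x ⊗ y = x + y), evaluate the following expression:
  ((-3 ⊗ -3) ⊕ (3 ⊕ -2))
((-3 ⊗ -3) ⊕ (3 ⊕ -2)) = -6

Expand innermost to outermost. Recall ⊕ takes the minimum of its arguments and ⊗ takes their sum. Working out the expression ((-3 ⊗ -3) ⊕ (3 ⊕ -2)) gives -6.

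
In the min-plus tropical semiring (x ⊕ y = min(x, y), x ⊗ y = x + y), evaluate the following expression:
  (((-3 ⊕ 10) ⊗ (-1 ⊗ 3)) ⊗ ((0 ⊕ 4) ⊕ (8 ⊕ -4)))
(((-3 ⊕ 10) ⊗ (-1 ⊗ 3)) ⊗ ((0 ⊕ 4) ⊕ (8 ⊕ -4))) = -5

Expand innermost to outermost. Recall ⊕ takes the minimum of its arguments and ⊗ takes their sum. Working out the expression (((-3 ⊕ 10) ⊗ (-1 ⊗ 3)) ⊗ ((0 ⊕ 4) ⊕ (8 ⊕ -4))) gives -5.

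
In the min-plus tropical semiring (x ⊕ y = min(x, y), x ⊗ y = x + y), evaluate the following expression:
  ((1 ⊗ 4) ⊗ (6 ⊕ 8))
((1 ⊗ 4) ⊗ (6 ⊕ 8)) = 11

Expand innermost to outermost. Recall ⊕ takes the minimum of its arguments and ⊗ takes their sum. Working out the expression ((1 ⊗ 4) ⊗ (6 ⊕ 8)) gives 11.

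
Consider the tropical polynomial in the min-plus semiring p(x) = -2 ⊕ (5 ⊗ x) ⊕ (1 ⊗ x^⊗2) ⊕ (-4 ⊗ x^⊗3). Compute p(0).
p(0) = -4

A tropical monomial a ⊗ x^⊗i evaluates to a + i · x. Evaluating each term at x = 0:
  Term 0 contributes -2 + 0 · 0 = -2
  Term 1 contributes 5 + 1 · 0 = 5
  Term 2 contributes 1 + 2 · 0 = 1
  Term 3 contributes -4 + 3 · 0 = -4
p(0) = ⊕ of these = min[-2, 5, 1, -4] = -4.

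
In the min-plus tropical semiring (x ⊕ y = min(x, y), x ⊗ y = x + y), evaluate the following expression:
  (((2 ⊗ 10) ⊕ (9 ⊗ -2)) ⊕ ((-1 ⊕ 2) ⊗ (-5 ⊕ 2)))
(((2 ⊗ 10) ⊕ (9 ⊗ -2)) ⊕ ((-1 ⊕ 2) ⊗ (-5 ⊕ 2))) = -6

Expand innermost to outermost. Recall ⊕ takes the minimum of its arguments and ⊗ takes their sum. Working out the expression (((2 ⊗ 10) ⊕ (9 ⊗ -2)) ⊕ ((-1 ⊕ 2) ⊗ (-5 ⊕ 2))) gives -6.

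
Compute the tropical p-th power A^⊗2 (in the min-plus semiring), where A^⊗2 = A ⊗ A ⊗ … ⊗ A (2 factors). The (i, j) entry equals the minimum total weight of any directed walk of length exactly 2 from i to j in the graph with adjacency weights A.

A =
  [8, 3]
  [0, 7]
A^⊗2 =
  [3, 10]
  [7, 3]

Each entry (A^⊗2)_ij equals the minimum over all length-2 walks i = v_0 → v_1 → … → v_2 = j of Σ_t A[v_t][v_{t+1}]. For example, for (i, j) = (0, 1) we minimise over 2 possible intermediate vertex sequences; the minimum is 10, attained along the walk 0 → 1 → 1.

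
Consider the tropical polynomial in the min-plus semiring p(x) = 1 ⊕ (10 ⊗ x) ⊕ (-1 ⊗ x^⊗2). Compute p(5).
p(5) = 1

A tropical monomial a ⊗ x^⊗i evaluates to a + i · x. Evaluating each term at x = 5:
  Term 0 contributes 1 + 0 · 5 = 1
  Term 1 contributes 10 + 1 · 5 = 15
  Term 2 contributes -1 + 2 · 5 = 9
p(5) = ⊕ of these = min[1, 15, 9] = 1.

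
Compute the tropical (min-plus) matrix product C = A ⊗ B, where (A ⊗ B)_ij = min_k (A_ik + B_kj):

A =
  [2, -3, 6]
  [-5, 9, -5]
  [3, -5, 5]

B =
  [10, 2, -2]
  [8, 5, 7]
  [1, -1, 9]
A ⊗ B =
  [5, 2, 0]
  [-4, -6, -7]
  [3, 0, 1]

Apply the min-plus product entry-by-entry:
  C[0][0] = min over k of (A[0][0] + B[0][0] = 2 + 10 = 12, A[0][1] + B[1][0] = -3 + 8 = 5, A[0][2] + B[2][0] = 6 + 1 = 7) = 5 (attained at k = 1)
  C[0][1] = min over k of (A[0][0] + B[0][1] = 2 + 2 = 4, A[0][1] + B[1][1] = -3 + 5 = 2, A[0][2] + B[2][1] = 6 + -1 = 5) = 2 (attained at k = 1)
  C[0][2] = min over k of (A[0][0] + B[0][2] = 2 + -2 = 0, A[0][1] + B[1][2] = -3 + 7 = 4, A[0][2] + B[2][2] = 6 + 9 = 15) = 0 (attained at k = 0)
  C[1][0] = min over k of (A[1][0] + B[0][0] = -5 + 10 = 5, A[1][1] + B[1][0] = 9 + 8 = 17, A[1][2] + B[2][0] = -5 + 1 = -4) = -4 (attained at k = 2)
  C[1][1] = min over k of (A[1][0] + B[0][1] = -5 + 2 = -3, A[1][1] + B[1][1] = 9 + 5 = 14, A[1][2] + B[2][1] = -5 + -1 = -6) = -6 (attained at k = 2)
  C[1][2] = min over k of (A[1][0] + B[0][2] = -5 + -2 = -7, A[1][1] + B[1][2] = 9 + 7 = 16, A[1][2] + B[2][2] = -5 + 9 = 4) = -7 (attained at k = 0)
  C[2][0] = min over k of (A[2][0] + B[0][0] = 3 + 10 = 13, A[2][1] + B[1][0] = -5 + 8 = 3, A[2][2] + B[2][0] = 5 + 1 = 6) = 3 (attained at k = 1)
  C[2][1] = min over k of (A[2][0] + B[0][1] = 3 + 2 = 5, A[2][1] + B[1][1] = -5 + 5 = 0, A[2][2] + B[2][1] = 5 + -1 = 4) = 0 (attained at k = 1)
  C[2][2] = min over k of (A[2][0] + B[0][2] = 3 + -2 = 1, A[2][1] + B[1][2] = -5 + 7 = 2, A[2][2] + B[2][2] = 5 + 9 = 14) = 1 (attained at k = 0)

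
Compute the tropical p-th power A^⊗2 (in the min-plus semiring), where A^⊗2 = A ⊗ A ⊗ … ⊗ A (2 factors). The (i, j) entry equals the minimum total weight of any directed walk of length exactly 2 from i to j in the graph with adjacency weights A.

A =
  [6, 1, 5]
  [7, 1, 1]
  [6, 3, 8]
A^⊗2 =
  [8, 2, 2]
  [7, 2, 2]
  [10, 4, 4]

Each entry (A^⊗2)_ij equals the minimum over all length-2 walks i = v_0 → v_1 → … → v_2 = j of Σ_t A[v_t][v_{t+1}]. For example, for (i, j) = (0, 2) we minimise over 3 possible intermediate vertex sequences; the minimum is 2, attained along the walk 0 → 1 → 2.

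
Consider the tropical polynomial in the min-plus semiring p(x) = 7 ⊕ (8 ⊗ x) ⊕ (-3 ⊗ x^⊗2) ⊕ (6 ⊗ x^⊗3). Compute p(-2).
p(-2) = -7

A tropical monomial a ⊗ x^⊗i evaluates to a + i · x. Evaluating each term at x = -2:
  Term 0 contributes 7 + 0 · -2 = 7
  Term 1 contributes 8 + 1 · -2 = 6
  Term 2 contributes -3 + 2 · -2 = -7
  Term 3 contributes 6 + 3 · -2 = 0
p(-2) = ⊕ of these = min[7, 6, -7, 0] = -7.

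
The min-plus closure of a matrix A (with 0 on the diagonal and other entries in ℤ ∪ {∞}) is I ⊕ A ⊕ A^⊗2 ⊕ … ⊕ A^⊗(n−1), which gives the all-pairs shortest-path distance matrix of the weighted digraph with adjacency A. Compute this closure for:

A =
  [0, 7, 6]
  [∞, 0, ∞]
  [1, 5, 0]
Closure =
  [0, 7, 6]
  [∞, 0, ∞]
  [1, 5, 0]

This is the Floyd-Warshall all-pairs shortest-path computation. For each intermediate vertex k = 0, 1, …, 2, update dist[i][j] ← min(dist[i][j], dist[i][k] + dist[k][j]). The final matrix gives, for each (i, j), the minimum total weight of any directed path from i to j (possibly empty when i = j).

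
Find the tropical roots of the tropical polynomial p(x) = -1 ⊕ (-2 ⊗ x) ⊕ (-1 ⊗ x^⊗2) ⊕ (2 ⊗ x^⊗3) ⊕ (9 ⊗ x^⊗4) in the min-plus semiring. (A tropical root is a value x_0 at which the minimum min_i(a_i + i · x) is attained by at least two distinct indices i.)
Roots: {-7, -3, -1, 1}

Each tropical root is a break point of the lower envelope of the lines y = a_i + i · x (there are 5 lines, with slopes 0, 1, ..., 4). Only the lines that attain the minimum somewhere contribute to roots; other lines are dominated. Here the surviving (envelope) indices are i = 4, i = 3, i = 2, i = 1, i = 0.
Intersections between consecutive envelope lines give the roots: for adjacent envelope indices i < j the intersection is x = (a_i − a_j) / (j − i). Reading off the sorted break points: {-7, -3, -1, 1}.
Verification: at each break x_0, at least two indices attain the minimum of min_i(a_i + i · x_0).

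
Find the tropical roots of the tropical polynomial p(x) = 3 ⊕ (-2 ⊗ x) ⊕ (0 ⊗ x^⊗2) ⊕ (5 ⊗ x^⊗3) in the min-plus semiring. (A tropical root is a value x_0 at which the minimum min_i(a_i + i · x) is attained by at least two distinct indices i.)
Roots: {-5, -2, 5}

Each tropical root is a break point of the lower envelope of the lines y = a_i + i · x (there are 4 lines, with slopes 0, 1, ..., 3). Only the lines that attain the minimum somewhere contribute to roots; other lines are dominated. Here the surviving (envelope) indices are i = 3, i = 2, i = 1, i = 0.
Intersections between consecutive envelope lines give the roots: for adjacent envelope indices i < j the intersection is x = (a_i − a_j) / (j − i). Reading off the sorted break points: {-5, -2, 5}.
Verification: at each break x_0, at least two indices attain the minimum of min_i(a_i + i · x_0).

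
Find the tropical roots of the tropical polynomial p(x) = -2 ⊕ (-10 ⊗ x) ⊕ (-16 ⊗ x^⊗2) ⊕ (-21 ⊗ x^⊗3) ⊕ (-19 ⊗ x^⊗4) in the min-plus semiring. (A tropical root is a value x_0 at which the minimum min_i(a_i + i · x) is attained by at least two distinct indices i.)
Roots: {-2, 5, 6, 8}

Each tropical root is a break point of the lower envelope of the lines y = a_i + i · x (there are 5 lines, with slopes 0, 1, ..., 4). Only the lines that attain the minimum somewhere contribute to roots; other lines are dominated. Here the surviving (envelope) indices are i = 4, i = 3, i = 2, i = 1, i = 0.
Intersections between consecutive envelope lines give the roots: for adjacent envelope indices i < j the intersection is x = (a_i − a_j) / (j − i). Reading off the sorted break points: {-2, 5, 6, 8}.
Verification: at each break x_0, at least two indices attain the minimum of min_i(a_i + i · x_0).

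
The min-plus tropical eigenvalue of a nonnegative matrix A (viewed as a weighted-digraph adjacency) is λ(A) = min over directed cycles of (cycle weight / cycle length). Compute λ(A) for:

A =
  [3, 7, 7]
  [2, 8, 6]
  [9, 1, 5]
λ(A) = 3

Enumerate directed cycles and compute their means (weight / length). Sample:
  cycle 0 → 0: weight = 3, length = 1, mean = 3/1 ≈ 3.000
  cycle 1 → 1: weight = 8, length = 1, mean = 8/1 ≈ 8.000
  cycle 2 → 2: weight = 5, length = 1, mean = 5/1 ≈ 5.000
  cycle 0 → 1 → 0: weight = 9, length = 2, mean = 9/2 ≈ 4.500
  cycle 0 → 2 → 0: weight = 16, length = 2, mean = 16/2 ≈ 8.000
  cycle 1 → 0 → 1: weight = 9, length = 2, mean = 9/2 ≈ 4.500
Minimum mean = 3.000, attained e.g. along the cycle 0 → 0 with weight 3 and length 1. So λ(A) = 3/1 = 3.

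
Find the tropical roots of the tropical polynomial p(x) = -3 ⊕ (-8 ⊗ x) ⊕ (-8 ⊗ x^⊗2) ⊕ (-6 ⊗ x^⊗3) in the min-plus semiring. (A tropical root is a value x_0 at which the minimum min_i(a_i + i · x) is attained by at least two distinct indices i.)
Roots: {-2, 0, 5}

Each tropical root is a break point of the lower envelope of the lines y = a_i + i · x (there are 4 lines, with slopes 0, 1, ..., 3). Only the lines that attain the minimum somewhere contribute to roots; other lines are dominated. Here the surviving (envelope) indices are i = 3, i = 2, i = 1, i = 0.
Intersections between consecutive envelope lines give the roots: for adjacent envelope indices i < j the intersection is x = (a_i − a_j) / (j − i). Reading off the sorted break points: {-2, 0, 5}.
Verification: at each break x_0, at least two indices attain the minimum of min_i(a_i + i · x_0).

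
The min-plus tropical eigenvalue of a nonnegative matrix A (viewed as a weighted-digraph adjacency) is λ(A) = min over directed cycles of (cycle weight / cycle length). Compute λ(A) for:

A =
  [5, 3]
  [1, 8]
λ(A) = 2

Enumerate directed cycles and compute their means (weight / length). Sample:
  cycle 0 → 0: weight = 5, length = 1, mean = 5/1 ≈ 5.000
  cycle 1 → 1: weight = 8, length = 1, mean = 8/1 ≈ 8.000
  cycle 0 → 1 → 0: weight = 4, length = 2, mean = 4/2 ≈ 2.000
  cycle 1 → 0 → 1: weight = 4, length = 2, mean = 4/2 ≈ 2.000
Minimum mean = 2.000, attained e.g. along the cycle 0 → 1 → 0 with weight 4 and length 2. So λ(A) = 4/2 = 2.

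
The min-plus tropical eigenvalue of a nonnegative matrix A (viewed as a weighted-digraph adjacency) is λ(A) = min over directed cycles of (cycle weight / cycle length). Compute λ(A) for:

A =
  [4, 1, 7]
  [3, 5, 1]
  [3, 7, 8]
λ(A) = 5/3

Enumerate directed cycles and compute their means (weight / length). Sample:
  cycle 0 → 0: weight = 4, length = 1, mean = 4/1 ≈ 4.000
  cycle 1 → 1: weight = 5, length = 1, mean = 5/1 ≈ 5.000
  cycle 2 → 2: weight = 8, length = 1, mean = 8/1 ≈ 8.000
  cycle 0 → 1 → 0: weight = 4, length = 2, mean = 4/2 ≈ 2.000
  cycle 0 → 2 → 0: weight = 10, length = 2, mean = 10/2 ≈ 5.000
  cycle 1 → 0 → 1: weight = 4, length = 2, mean = 4/2 ≈ 2.000
Minimum mean = 1.667, attained e.g. along the cycle 0 → 1 → 2 → 0 with weight 5 and length 3. So λ(A) = 5/3 = 5/3.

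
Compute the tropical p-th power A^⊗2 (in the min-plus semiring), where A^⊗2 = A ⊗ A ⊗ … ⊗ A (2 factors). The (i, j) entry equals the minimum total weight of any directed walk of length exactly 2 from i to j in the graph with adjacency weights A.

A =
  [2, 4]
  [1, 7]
A^⊗2 =
  [4, 6]
  [3, 5]

Each entry (A^⊗2)_ij equals the minimum over all length-2 walks i = v_0 → v_1 → … → v_2 = j of Σ_t A[v_t][v_{t+1}]. For example, for (i, j) = (0, 1) we minimise over 2 possible intermediate vertex sequences; the minimum is 6, attained along the walk 0 → 0 → 1.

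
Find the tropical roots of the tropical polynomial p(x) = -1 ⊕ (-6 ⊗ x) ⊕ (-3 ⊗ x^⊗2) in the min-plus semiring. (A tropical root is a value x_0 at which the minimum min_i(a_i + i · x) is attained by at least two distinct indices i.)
Roots: {-3, 5}

Each tropical root is a break point of the lower envelope of the lines y = a_i + i · x (there are 3 lines, with slopes 0, 1, ..., 2). Only the lines that attain the minimum somewhere contribute to roots; other lines are dominated. Here the surviving (envelope) indices are i = 2, i = 1, i = 0.
Intersections between consecutive envelope lines give the roots: for adjacent envelope indices i < j the intersection is x = (a_i − a_j) / (j − i). Reading off the sorted break points: {-3, 5}.
Verification: at each break x_0, at least two indices attain the minimum of min_i(a_i + i · x_0).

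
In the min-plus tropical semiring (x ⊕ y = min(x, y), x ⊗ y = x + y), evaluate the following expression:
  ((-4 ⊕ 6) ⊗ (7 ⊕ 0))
((-4 ⊕ 6) ⊗ (7 ⊕ 0)) = -4

Expand innermost to outermost. Recall ⊕ takes the minimum of its arguments and ⊗ takes their sum. Working out the expression ((-4 ⊕ 6) ⊗ (7 ⊕ 0)) gives -4.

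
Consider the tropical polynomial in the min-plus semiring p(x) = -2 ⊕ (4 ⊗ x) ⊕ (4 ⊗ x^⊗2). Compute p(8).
p(8) = -2

A tropical monomial a ⊗ x^⊗i evaluates to a + i · x. Evaluating each term at x = 8:
  Term 0 contributes -2 + 0 · 8 = -2
  Term 1 contributes 4 + 1 · 8 = 12
  Term 2 contributes 4 + 2 · 8 = 20
p(8) = ⊕ of these = min[-2, 12, 20] = -2.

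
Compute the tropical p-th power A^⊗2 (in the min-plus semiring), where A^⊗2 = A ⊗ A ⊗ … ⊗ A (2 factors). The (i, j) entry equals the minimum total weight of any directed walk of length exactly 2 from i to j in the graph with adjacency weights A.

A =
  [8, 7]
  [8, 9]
A^⊗2 =
  [15, 15]
  [16, 15]

Each entry (A^⊗2)_ij equals the minimum over all length-2 walks i = v_0 → v_1 → … → v_2 = j of Σ_t A[v_t][v_{t+1}]. For example, for (i, j) = (0, 1) we minimise over 2 possible intermediate vertex sequences; the minimum is 15, attained along the walk 0 → 0 → 1.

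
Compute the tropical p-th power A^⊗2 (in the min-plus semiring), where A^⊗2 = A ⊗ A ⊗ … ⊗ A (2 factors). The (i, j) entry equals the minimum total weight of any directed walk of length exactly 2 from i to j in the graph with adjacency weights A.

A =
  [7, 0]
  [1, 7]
A^⊗2 =
  [1, 7]
  [8, 1]

Each entry (A^⊗2)_ij equals the minimum over all length-2 walks i = v_0 → v_1 → … → v_2 = j of Σ_t A[v_t][v_{t+1}]. For example, for (i, j) = (0, 1) we minimise over 2 possible intermediate vertex sequences; the minimum is 7, attained along the walk 0 → 0 → 1.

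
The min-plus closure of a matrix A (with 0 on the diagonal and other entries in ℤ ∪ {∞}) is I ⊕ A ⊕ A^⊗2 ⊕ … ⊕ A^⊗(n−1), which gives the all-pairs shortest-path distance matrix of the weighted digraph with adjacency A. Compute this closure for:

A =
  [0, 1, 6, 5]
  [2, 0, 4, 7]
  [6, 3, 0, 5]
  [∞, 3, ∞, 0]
Closure =
  [0, 1, 5, 5]
  [2, 0, 4, 7]
  [5, 3, 0, 5]
  [5, 3, 7, 0]

This is the Floyd-Warshall all-pairs shortest-path computation. For each intermediate vertex k = 0, 1, …, 3, update dist[i][j] ← min(dist[i][j], dist[i][k] + dist[k][j]). The final matrix gives, for each (i, j), the minimum total weight of any directed path from i to j (possibly empty when i = j).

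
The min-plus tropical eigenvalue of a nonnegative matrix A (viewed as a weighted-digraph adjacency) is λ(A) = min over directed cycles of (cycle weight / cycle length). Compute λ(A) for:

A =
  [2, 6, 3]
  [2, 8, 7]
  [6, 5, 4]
λ(A) = 2

Enumerate directed cycles and compute their means (weight / length). Sample:
  cycle 0 → 0: weight = 2, length = 1, mean = 2/1 ≈ 2.000
  cycle 1 → 1: weight = 8, length = 1, mean = 8/1 ≈ 8.000
  cycle 2 → 2: weight = 4, length = 1, mean = 4/1 ≈ 4.000
  cycle 0 → 1 → 0: weight = 8, length = 2, mean = 8/2 ≈ 4.000
  cycle 0 → 2 → 0: weight = 9, length = 2, mean = 9/2 ≈ 4.500
  cycle 1 → 0 → 1: weight = 8, length = 2, mean = 8/2 ≈ 4.000
Minimum mean = 2.000, attained e.g. along the cycle 0 → 0 with weight 2 and length 1. So λ(A) = 2/1 = 2.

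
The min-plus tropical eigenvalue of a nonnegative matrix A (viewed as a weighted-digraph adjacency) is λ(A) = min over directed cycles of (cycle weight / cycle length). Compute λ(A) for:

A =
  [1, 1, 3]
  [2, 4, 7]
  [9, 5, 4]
λ(A) = 1

Enumerate directed cycles and compute their means (weight / length). Sample:
  cycle 0 → 0: weight = 1, length = 1, mean = 1/1 ≈ 1.000
  cycle 1 → 1: weight = 4, length = 1, mean = 4/1 ≈ 4.000
  cycle 2 → 2: weight = 4, length = 1, mean = 4/1 ≈ 4.000
  cycle 0 → 1 → 0: weight = 3, length = 2, mean = 3/2 ≈ 1.500
  cycle 0 → 2 → 0: weight = 12, length = 2, mean = 12/2 ≈ 6.000
  cycle 1 → 0 → 1: weight = 3, length = 2, mean = 3/2 ≈ 1.500
Minimum mean = 1.000, attained e.g. along the cycle 0 → 0 with weight 1 and length 1. So λ(A) = 1/1 = 1.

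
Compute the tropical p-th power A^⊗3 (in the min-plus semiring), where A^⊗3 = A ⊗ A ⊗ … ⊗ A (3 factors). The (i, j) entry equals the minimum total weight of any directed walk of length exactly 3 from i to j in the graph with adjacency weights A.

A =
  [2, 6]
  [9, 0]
A^⊗3 =
  [6, 6]
  [9, 0]

Each entry (A^⊗3)_ij equals the minimum over all length-3 walks i = v_0 → v_1 → … → v_3 = j of Σ_t A[v_t][v_{t+1}]. For example, for (i, j) = (0, 1) we minimise over 4 possible intermediate vertex sequences; the minimum is 6, attained along the walk 0 → 1 → 1 → 1.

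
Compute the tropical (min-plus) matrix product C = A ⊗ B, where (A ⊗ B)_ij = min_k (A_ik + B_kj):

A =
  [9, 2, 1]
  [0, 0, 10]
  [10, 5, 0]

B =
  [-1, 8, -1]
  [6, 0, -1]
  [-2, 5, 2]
A ⊗ B =
  [-1, 2, 1]
  [-1, 0, -1]
  [-2, 5, 2]

Apply the min-plus product entry-by-entry:
  C[0][0] = min over k of (A[0][0] + B[0][0] = 9 + -1 = 8, A[0][1] + B[1][0] = 2 + 6 = 8, A[0][2] + B[2][0] = 1 + -2 = -1) = -1 (attained at k = 2)
  C[0][1] = min over k of (A[0][0] + B[0][1] = 9 + 8 = 17, A[0][1] + B[1][1] = 2 + 0 = 2, A[0][2] + B[2][1] = 1 + 5 = 6) = 2 (attained at k = 1)
  C[0][2] = min over k of (A[0][0] + B[0][2] = 9 + -1 = 8, A[0][1] + B[1][2] = 2 + -1 = 1, A[0][2] + B[2][2] = 1 + 2 = 3) = 1 (attained at k = 1)
  C[1][0] = min over k of (A[1][0] + B[0][0] = 0 + -1 = -1, A[1][1] + B[1][0] = 0 + 6 = 6, A[1][2] + B[2][0] = 10 + -2 = 8) = -1 (attained at k = 0)
  C[1][1] = min over k of (A[1][0] + B[0][1] = 0 + 8 = 8, A[1][1] + B[1][1] = 0 + 0 = 0, A[1][2] + B[2][1] = 10 + 5 = 15) = 0 (attained at k = 1)
  C[1][2] = min over k of (A[1][0] + B[0][2] = 0 + -1 = -1, A[1][1] + B[1][2] = 0 + -1 = -1, A[1][2] + B[2][2] = 10 + 2 = 12) = -1 (attained at k = 0)
  C[2][0] = min over k of (A[2][0] + B[0][0] = 10 + -1 = 9, A[2][1] + B[1][0] = 5 + 6 = 11, A[2][2] + B[2][0] = 0 + -2 = -2) = -2 (attained at k = 2)
  C[2][1] = min over k of (A[2][0] + B[0][1] = 10 + 8 = 18, A[2][1] + B[1][1] = 5 + 0 = 5, A[2][2] + B[2][1] = 0 + 5 = 5) = 5 (attained at k = 1)
  C[2][2] = min over k of (A[2][0] + B[0][2] = 10 + -1 = 9, A[2][1] + B[1][2] = 5 + -1 = 4, A[2][2] + B[2][2] = 0 + 2 = 2) = 2 (attained at k = 2)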